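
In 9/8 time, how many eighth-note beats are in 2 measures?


Step by step:
Time signature 9/8: the bottom number 8 means the eighth note gets one count
The top number 9 means 9 eighth-note beats per measure
Total = 9 × 2 measures
= 18 eighth-note beats


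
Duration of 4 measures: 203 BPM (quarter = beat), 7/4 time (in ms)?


Let's work it out.
Quarter-note beat duration = 60000 / 203 ms
Beats per measure (7/4) = 7
One measure = 7 × 60000 / 203 = 420000 / 203 ms
4 measures = 4 × 420000 / 203 = 1680000 / 203
= 8275.9 ms


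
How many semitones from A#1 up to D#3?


Absolute semitone position = octave×12 + chromatic position
A#1: 1×12 + 10 = 22
D#3: 3×12 + 3 = 39
Difference = 39 - 22 = 17
= 17 semitones


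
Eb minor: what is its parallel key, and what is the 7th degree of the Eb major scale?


Working:
Parallel keys share the same tonic but differ in mode
Eb minor → parallel is Eb major
Eb major scale: Eb F G Ab Bb C D
= Eb major; 7th degree = D


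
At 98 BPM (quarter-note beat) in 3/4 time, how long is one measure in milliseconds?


Quarter-note beat duration = 60000 / 98 ms
Beats per measure (3/4) = 3
One measure = 3 × 60000 / 98 = 180000 / 98 ms
= 1836.7 ms


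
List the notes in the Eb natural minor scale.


Solution.
Natural minor scale pattern: W-H-W-W-H-W-W (2-1-2-2-1-2-2 semitones)
Starting from Eb:
  Eb + 2 semitones → F
  F + 1 semitone → Gb
  Gb + 2 semitones → Ab
  Ab + 2 semitones → Bb
  Bb + 1 semitone → Cb
  Cb + 2 semitones → Db
  Db + 2 semitones → Eb
Scale = Eb F Gb Ab Bb Cb Db


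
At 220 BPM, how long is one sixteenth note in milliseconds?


Let's work it out.
One quarter-note beat = 60000 / BPM = 60000 / 220 ms
Sixteenth note = 1/4 × quarter note
Duration = 1/4 × 60000 / 220 = 15000 / 220
= 68.2 ms


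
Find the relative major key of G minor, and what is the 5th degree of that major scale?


Step by step:
The relative major shares the key signature and is a minor 3rd above the minor tonic
A minor 3rd above G is Bb
→ relative major of G minor is Bb major
Bb major scale: Bb C D Eb F G A
= Bb major; 5th degree = F


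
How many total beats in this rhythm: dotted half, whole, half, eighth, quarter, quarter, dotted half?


Reasoning:
Beat values:
  dotted half = 3 beats
  whole = 4 beats
  half = 2 beats
  eighth = 0.5 beats
  quarter = 1 beat
  quarter = 1 beat
  dotted half = 3 beats
Sum = 3 + 4 + 2 + 0.5 + 1 + 1 + 3
= 14.5 beats


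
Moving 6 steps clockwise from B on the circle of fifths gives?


Each clockwise step on the circle of fifths moves up a perfect 5th
From B: B → F#/Gb → Db → Ab → Eb → Bb → F
= F


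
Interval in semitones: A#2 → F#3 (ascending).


Step by step:
Absolute semitone position = octave×12 + chromatic position
A#2: 2×12 + 10 = 34
F#3: 3×12 + 6 = 42
Difference = 42 - 34 = 8
= 8 semitones


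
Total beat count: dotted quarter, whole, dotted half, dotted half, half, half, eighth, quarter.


Beat values:
  dotted quarter = 1.5 beats
  whole = 4 beats
  dotted half = 3 beats
  dotted half = 3 beats
  half = 2 beats
  half = 2 beats
  eighth = 0.5 beats
  quarter = 1 beat
Sum = 1.5 + 4 + 3 + 3 + 2 + 2 + 0.5 + 1
= 17 beats


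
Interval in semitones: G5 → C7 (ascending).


Let's work it out.
Absolute semitone position = octave×12 + chromatic position
G5: 5×12 + 7 = 67
C7: 7×12 + 0 = 84
Difference = 84 - 67 = 17
= 17 semitones


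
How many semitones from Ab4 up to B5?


Solution.
Absolute semitone position = octave×12 + chromatic position
Ab4: 4×12 + 8 = 56
B5: 5×12 + 11 = 71
Difference = 71 - 56 = 15
= 15 semitones


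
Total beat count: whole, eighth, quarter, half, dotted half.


Step by step:
Beat values:
  whole = 4 beats
  eighth = 0.5 beats
  quarter = 1 beat
  half = 2 beats
  dotted half = 3 beats
Sum = 4 + 0.5 + 1 + 2 + 3
= 10.5 beats


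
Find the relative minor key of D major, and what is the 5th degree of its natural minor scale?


Step by step:
The relative minor shares the major's key signature and starts on its 6th degree
6th degree = a major 6th above the tonic; a major 6th above D is B
→ relative minor of D major is B minor
B natural minor scale: B C# D E F# G A
= B minor; 5th degree = F#


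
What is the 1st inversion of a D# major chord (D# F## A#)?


Solution.
Root position: D# F## A#
1st inversion: move root up an octave
Bass note: F##
Notes (bottom to top) = F## A# D#


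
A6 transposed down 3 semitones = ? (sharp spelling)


A6: chromatic position 9 in octave 6 → absolute = 6×12 + 9 = 81
Transpose down 3: 81 - 3 = 78
78 = 6×12 + 6 → F# in octave 6
Result = F#6


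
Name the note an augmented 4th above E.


Let's work it out.
A 4th spans 4 letter names, so from E we land on A
An augmented 4th = 6 semitones above E
Spell A at that pitch: A#
= A#


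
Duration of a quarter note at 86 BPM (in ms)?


One quarter-note beat = 60000 / BPM = 60000 / 86 ms
Duration = 60000 / 86
= 697.7 ms


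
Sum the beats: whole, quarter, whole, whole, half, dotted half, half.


Beat values:
  whole = 4 beats
  quarter = 1 beat
  whole = 4 beats
  whole = 4 beats
  half = 2 beats
  dotted half = 3 beats
  half = 2 beats
Sum = 4 + 1 + 4 + 4 + 2 + 3 + 2
= 20 beats


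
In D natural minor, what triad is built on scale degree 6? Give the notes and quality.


Reasoning:
D natural minor scale: D E F G A Bb C
Diatonic triad on degree 6 stacks scale notes 6, 1, 3: Bb D F
Bb→D = 4 semitones; Bb→F = 7 semitones → major triad
= Bb D F (major)


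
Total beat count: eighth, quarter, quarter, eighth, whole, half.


Working:
Beat values:
  eighth = 0.5 beats
  quarter = 1 beat
  quarter = 1 beat
  eighth = 0.5 beats
  whole = 4 beats
  half = 2 beats
Sum = 0.5 + 1 + 1 + 0.5 + 4 + 2
= 9 beats


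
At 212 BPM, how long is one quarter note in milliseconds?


Working:
One quarter-note beat = 60000 / BPM = 60000 / 212 ms
Duration = 60000 / 212
= 283.0 ms


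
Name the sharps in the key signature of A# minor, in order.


Sharp minor keys follow the circle of fifths: A(0), E(1), B(2), F#(3), C#(4), G#(5), D#(6), A#(7)
A# minor has 7 sharps
Order of sharps: F# C# G# D# A# E# B# → first 7: F#, C#, G#, D#, A#, E#, B#
= F#, C#, G#, D#, A#, E#, B#


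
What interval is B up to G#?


Step by step:
Letter names: B → G spans 6 letter names → a 6th
Semitones: B → G# = 9 half-steps
A 6th of 9 semitones is a major 6th
= major 6th


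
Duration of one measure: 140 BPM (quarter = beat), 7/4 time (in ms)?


Quarter-note beat duration = 60000 / 140 ms
Beats per measure (7/4) = 7
One measure = 7 × 60000 / 140 = 420000 / 140 ms
= 3000.0 ms


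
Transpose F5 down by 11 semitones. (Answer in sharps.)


Solution.
F5: chromatic position 5 in octave 5 → absolute = 5×12 + 5 = 65
Transpose down 11: 65 - 11 = 54
54 = 4×12 + 6 → F# in octave 4
Result = F#4


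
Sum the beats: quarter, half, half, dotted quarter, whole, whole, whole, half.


Let's work it out.
Beat values:
  quarter = 1 beat
  half = 2 beats
  half = 2 beats
  dotted quarter = 1.5 beats
  whole = 4 beats
  whole = 4 beats
  whole = 4 beats
  half = 2 beats
Sum = 1 + 2 + 2 + 1.5 + 4 + 4 + 4 + 2
= 20.5 beats


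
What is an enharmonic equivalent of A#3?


Step by step:
Enharmonic notes sound the same pitch but are spelled with different letter names
A# and Bb name the same pitch class
= Bb3


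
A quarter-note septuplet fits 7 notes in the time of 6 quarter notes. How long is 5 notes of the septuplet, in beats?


Reasoning:
Septuplet: 7 notes occupy the space of 6 quarter notes
Space = 6 × 1 = 6 beats
Each septuplet note = 6 / 7 = 6/7 beats
5 notes = 5 × 6/7 = 30/7
= 30/7 beats


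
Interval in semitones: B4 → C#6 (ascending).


Let's work it out.
Absolute semitone position = octave×12 + chromatic position
B4: 4×12 + 11 = 59
C#6: 6×12 + 1 = 73
Difference = 73 - 59 = 14
= 14 semitones


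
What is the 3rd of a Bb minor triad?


Reasoning:
Minor triad = root + minor 3rd (3 semitones) + perfect 5th (7 semitones)
A triad on Bb stacks thirds, so the chord tones use letter names B-D-F
Root: Bb
Minor 3rd above Bb: Db
Perfect 5th above Bb: F
The 3rd = Db


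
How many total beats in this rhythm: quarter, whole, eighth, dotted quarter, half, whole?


Beat values:
  quarter = 1 beat
  whole = 4 beats
  eighth = 0.5 beats
  dotted quarter = 1.5 beats
  half = 2 beats
  whole = 4 beats
Sum = 1 + 4 + 0.5 + 1.5 + 2 + 4
= 13 beats


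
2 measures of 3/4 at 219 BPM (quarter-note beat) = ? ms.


Solution.
Quarter-note beat duration = 60000 / 219 ms
Beats per measure (3/4) = 3
One measure = 3 × 60000 / 219 = 180000 / 219 ms
2 measures = 2 × 180000 / 219 = 360000 / 219
= 1643.8 ms


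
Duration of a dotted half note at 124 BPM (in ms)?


Reasoning:
One quarter-note beat = 60000 / BPM = 60000 / 124 ms
Dotted half note = 3 × quarter note
Duration = 3 × 60000 / 124 = 180000 / 124
= 1451.6 ms


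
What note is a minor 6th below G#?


A 6th spans 6 letter names, so from G we land on B
A minor 6th = 8 semitones below G#
Spell B at that pitch: B#
= B#


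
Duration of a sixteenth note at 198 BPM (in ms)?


One quarter-note beat = 60000 / BPM = 60000 / 198 ms
Sixteenth note = 1/4 × quarter note
Duration = 1/4 × 60000 / 198 = 15000 / 198
= 75.8 ms


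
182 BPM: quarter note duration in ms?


Solution.
One quarter-note beat = 60000 / BPM = 60000 / 182 ms
Duration = 60000 / 182
= 329.7 ms


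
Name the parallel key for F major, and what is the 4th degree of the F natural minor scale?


Parallel keys share the same tonic but differ in mode
F major → parallel is F minor
F natural minor scale: F G Ab Bb C Db Eb
= F minor; 4th degree = Bb


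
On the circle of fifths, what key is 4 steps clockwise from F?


Let's work it out.
Each clockwise step on the circle of fifths moves up a perfect 5th
From F: F → C → G → D → A
= A


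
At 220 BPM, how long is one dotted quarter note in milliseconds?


Working:
One quarter-note beat = 60000 / BPM = 60000 / 220 ms
Dotted quarter note = 3/2 × quarter note
Duration = 3/2 × 60000 / 220 = 90000 / 220
= 409.1 ms


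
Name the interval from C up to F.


Letter names: C → F spans 4 letter names → a 4th
Semitones: C → F = 5 half-steps
A 4th of 5 semitones is a perfect 4th
= perfect 4th


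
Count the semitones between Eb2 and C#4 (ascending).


Solution.
Absolute semitone position = octave×12 + chromatic position
Eb2: 2×12 + 3 = 27
C#4: 4×12 + 1 = 49
Difference = 49 - 27 = 22
= 22 semitones


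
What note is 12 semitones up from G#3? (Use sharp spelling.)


Let's work it out.
G#3: chromatic position 8 in octave 3 → absolute = 3×12 + 8 = 44
Transpose up 12: 44 + 12 = 56
56 = 4×12 + 8 → G# in octave 4
Result = G#4


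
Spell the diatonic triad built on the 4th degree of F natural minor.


Step by step:
F natural minor scale: F G Ab Bb C Db Eb
Diatonic triad on degree 4 stacks scale notes 4, 6, 1: Bb Db F
Bb→Db = 3 semitones; Bb→F = 7 semitones → minor triad
= Bb Db F (minor)


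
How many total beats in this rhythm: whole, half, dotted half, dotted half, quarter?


Working:
Beat values:
  whole = 4 beats
  half = 2 beats
  dotted half = 3 beats
  dotted half = 3 beats
  quarter = 1 beat
Sum = 4 + 2 + 3 + 3 + 1
= 13 beats


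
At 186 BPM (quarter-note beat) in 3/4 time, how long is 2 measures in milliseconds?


Let's work it out.
Quarter-note beat duration = 60000 / 186 ms
Beats per measure (3/4) = 3
One measure = 3 × 60000 / 186 = 180000 / 186 ms
2 measures = 2 × 180000 / 186 = 360000 / 186
= 1935.5 ms


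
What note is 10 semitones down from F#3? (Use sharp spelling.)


Working:
F#3: chromatic position 6 in octave 3 → absolute = 3×12 + 6 = 42
Transpose down 10: 42 - 10 = 32
32 = 2×12 + 8 → G# in octave 2
Result = G#2


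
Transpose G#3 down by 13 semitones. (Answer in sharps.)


Solution.
G#3: chromatic position 8 in octave 3 → absolute = 3×12 + 8 = 44
Transpose down 13: 44 - 13 = 31
31 = 2×12 + 7 → G in octave 2
Result = G2


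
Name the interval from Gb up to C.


Reasoning:
Letter names: G → C spans 4 letter names → a 4th
Semitones: Gb → C = 6 half-steps
A 4th of 6 semitones is an augmented 4th
= augmented 4th


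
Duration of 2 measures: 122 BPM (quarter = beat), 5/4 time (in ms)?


Quarter-note beat duration = 60000 / 122 ms
Beats per measure (5/4) = 5
One measure = 5 × 60000 / 122 = 300000 / 122 ms
2 measures = 2 × 300000 / 122 = 600000 / 122
= 4918.0 ms


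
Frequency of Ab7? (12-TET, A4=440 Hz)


Reasoning:
f = 440 × 2^(n/12) where n = semitones from A4
Ab7: 35 semitones from A4
f = 440 × 2^(35/12)
f = 3322.44 Hz


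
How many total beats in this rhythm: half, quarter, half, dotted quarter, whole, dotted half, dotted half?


Beat values:
  half = 2 beats
  quarter = 1 beat
  half = 2 beats
  dotted quarter = 1.5 beats
  whole = 4 beats
  dotted half = 3 beats
  dotted half = 3 beats
Sum = 2 + 1 + 2 + 1.5 + 4 + 3 + 3
= 16.5 beats


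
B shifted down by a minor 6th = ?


Solution.
minor 6th: 6 letter names, 8 semitones
Letter: B - 5 → D
Pitch: B - 8 semitones, spelled as a D → D#
= D#


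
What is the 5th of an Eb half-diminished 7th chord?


Step by step:
Half-diminished 7th chord = root + minor 3rd + diminished 5th + minor 7th
Seventh chords stack in thirds, so the letter names are E-G-B-D
Root: Eb
Minor 3rd above Eb: Gb
Diminished 5th above Eb: Bbb
Minor 7th above Eb: Db
The 5th = Bbb


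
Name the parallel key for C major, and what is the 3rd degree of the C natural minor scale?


Reasoning:
Parallel keys share the same tonic but differ in mode
C major → parallel is C minor
C natural minor scale: C D Eb F G Ab Bb
= C minor; 3rd degree = Eb


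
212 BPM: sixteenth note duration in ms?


One quarter-note beat = 60000 / BPM = 60000 / 212 ms
Sixteenth note = 1/4 × quarter note
Duration = 1/4 × 60000 / 212 = 15000 / 212
= 70.8 ms


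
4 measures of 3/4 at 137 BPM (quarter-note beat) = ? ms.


Solution.
Quarter-note beat duration = 60000 / 137 ms
Beats per measure (3/4) = 3
One measure = 3 × 60000 / 137 = 180000 / 137 ms
4 measures = 4 × 180000 / 137 = 720000 / 137
= 5255.5 ms


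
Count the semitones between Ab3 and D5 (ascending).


Solution.
Absolute semitone position = octave×12 + chromatic position
Ab3: 3×12 + 8 = 44
D5: 5×12 + 2 = 62
Difference = 62 - 44 = 18
= 18 semitones


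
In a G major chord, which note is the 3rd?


Let's work it out.
Major triad = root + major 3rd (4 semitones) + perfect 5th (7 semitones)
A triad on G stacks thirds, so the chord tones use letter names G-B-D
Root: G
Major 3rd above G: B
Perfect 5th above G: D
The 3rd = B


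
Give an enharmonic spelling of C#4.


Working:
Enharmonic notes sound the same pitch but are spelled with different letter names
C# and Db name the same pitch class
= Db4


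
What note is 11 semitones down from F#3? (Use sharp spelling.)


Solution.
F#3: chromatic position 6 in octave 3 → absolute = 3×12 + 6 = 42
Transpose down 11: 42 - 11 = 31
31 = 2×12 + 7 → G in octave 2
Result = G2


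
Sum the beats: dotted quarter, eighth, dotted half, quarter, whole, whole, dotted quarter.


Beat values:
  dotted quarter = 1.5 beats
  eighth = 0.5 beats
  dotted half = 3 beats
  quarter = 1 beat
  whole = 4 beats
  whole = 4 beats
  dotted quarter = 1.5 beats
Sum = 1.5 + 0.5 + 3 + 1 + 4 + 4 + 1.5
= 15.5 beats


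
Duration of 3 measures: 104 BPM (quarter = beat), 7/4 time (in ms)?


Reasoning:
Quarter-note beat duration = 60000 / 104 ms
Beats per measure (7/4) = 7
One measure = 7 × 60000 / 104 = 420000 / 104 ms
3 measures = 3 × 420000 / 104 = 1260000 / 104
= 12115.4 ms


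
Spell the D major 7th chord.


Solution.
Major 7th chord = root + major 3rd + perfect 5th + major 7th
Seventh chords stack in thirds, so the letter names are D-F-A-C
Root: D
Major 3rd above D: F#
Perfect 5th above D: A
Major 7th above D: C#
Chord = D F# A C#


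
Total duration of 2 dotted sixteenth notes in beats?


Working:
Base sixteenth note = 1/4 beats
Dot 1 adds half the previous value: +1/8
One dotted sixteenth = 1/4 + 1/8 = 3/8
2 of them = 2 × 3/8 = 3/4
= 3/4 beats


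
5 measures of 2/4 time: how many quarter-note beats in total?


Solution.
Time signature 2/4: the bottom number 4 means the quarter note gets one count
The top number 2 means 2 quarter-note beats per measure
Total = 2 × 5 measures
= 10 quarter-note beats


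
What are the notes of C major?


Reasoning:
Major scale pattern: W-W-H-W-W-W-H (2-2-1-2-2-2-1 semitones)
Starting from C:
  C + 2 semitones → D
  D + 2 semitones → E
  E + 1 semitone → F
  F + 2 semitones → G
  G + 2 semitones → A
  A + 2 semitones → B
  B + 1 semitone → C
Scale = C D E F G A B


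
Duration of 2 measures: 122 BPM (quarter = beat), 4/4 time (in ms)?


Solution.
Quarter-note beat duration = 60000 / 122 ms
Beats per measure (4/4) = 4
One measure = 4 × 60000 / 122 = 240000 / 122 ms
2 measures = 2 × 240000 / 122 = 480000 / 122
= 3934.4 ms


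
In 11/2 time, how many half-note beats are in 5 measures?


Time signature 11/2: the bottom number 2 means the half note gets one count
The top number 11 means 11 half-note beats per measure
Total = 11 × 5 measures
= 55 half-note beats


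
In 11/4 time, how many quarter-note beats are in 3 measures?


Let's work it out.
Time signature 11/4: the bottom number 4 means the quarter note gets one count
The top number 11 means 11 quarter-note beats per measure
Total = 11 × 3 measures
= 33 quarter-note beats


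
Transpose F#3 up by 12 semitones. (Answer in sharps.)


Solution.
F#3: chromatic position 6 in octave 3 → absolute = 3×12 + 6 = 42
Transpose up 12: 42 + 12 = 54
54 = 4×12 + 6 → F# in octave 4
Result = F#4


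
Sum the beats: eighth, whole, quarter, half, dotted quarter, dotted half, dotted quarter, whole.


Let's work it out.
Beat values:
  eighth = 0.5 beats
  whole = 4 beats
  quarter = 1 beat
  half = 2 beats
  dotted quarter = 1.5 beats
  dotted half = 3 beats
  dotted quarter = 1.5 beats
  whole = 4 beats
Sum = 0.5 + 4 + 1 + 2 + 1.5 + 3 + 1.5 + 4
= 17.5 beats


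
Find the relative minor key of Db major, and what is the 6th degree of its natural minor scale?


Let's work it out.
The relative minor shares the major's key signature and starts on its 6th degree
6th degree = a major 6th above the tonic; a major 6th above Db is Bb
→ relative minor of Db major is Bb minor
Bb natural minor scale: Bb C Db Eb F Gb Ab
= Bb minor; 6th degree = Gb


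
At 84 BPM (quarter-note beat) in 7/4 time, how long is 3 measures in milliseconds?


Quarter-note beat duration = 60000 / 84 ms
Beats per measure (7/4) = 7
One measure = 7 × 60000 / 84 = 420000 / 84 ms
3 measures = 3 × 420000 / 84 = 1260000 / 84
= 15000.0 ms


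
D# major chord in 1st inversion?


Root position: D# F## A#
1st inversion: move root up an octave
Bass note: F##
Notes (bottom to top) = F## A# D#


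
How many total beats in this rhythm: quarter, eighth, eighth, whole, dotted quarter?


Solution.
Beat values:
  quarter = 1 beat
  eighth = 0.5 beats
  eighth = 0.5 beats
  whole = 4 beats
  dotted quarter = 1.5 beats
Sum = 1 + 0.5 + 0.5 + 4 + 1.5
= 7.5 beats


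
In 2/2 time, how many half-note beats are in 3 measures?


Solution.
Time signature 2/2: the bottom number 2 means the half note gets one count
The top number 2 means 2 half-note beats per measure
Total = 2 × 3 measures
= 6 half-note beats


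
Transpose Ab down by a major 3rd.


Let's work it out.
major 3rd: 3 letter names, 4 semitones
Letter: A - 2 → F
Pitch: Ab - 4 semitones, spelled as an F → Fb
= Fb


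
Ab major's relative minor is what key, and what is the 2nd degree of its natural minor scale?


Working:
The relative minor shares the major's key signature and starts on its 6th degree
6th degree = a major 6th above the tonic; a major 6th above Ab is F
→ relative minor of Ab major is F minor
F natural minor scale: F G Ab Bb C Db Eb
= F minor; 2nd degree = G


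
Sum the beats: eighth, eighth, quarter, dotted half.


Let's work it out.
Beat values:
  eighth = 0.5 beats
  eighth = 0.5 beats
  quarter = 1 beat
  dotted half = 3 beats
Sum = 0.5 + 0.5 + 1 + 3
= 5 beats


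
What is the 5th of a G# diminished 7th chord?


Step by step:
Diminished 7th chord = root + minor 3rd + diminished 5th + diminished 7th
Seventh chords stack in thirds, so the letter names are G-B-D-F
Root: G#
Minor 3rd above G#: B
Diminished 5th above G#: D
Diminished 7th above G#: F
The 5th = D


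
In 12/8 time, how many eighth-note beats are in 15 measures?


Reasoning:
Time signature 12/8: the bottom number 8 means the eighth note gets one count
The top number 12 means 12 eighth-note beats per measure
Total = 12 × 15 measures
= 180 eighth-note beats


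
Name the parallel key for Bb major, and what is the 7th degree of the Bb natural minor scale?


Parallel keys share the same tonic but differ in mode
Bb major → parallel is Bb minor
Bb natural minor scale: Bb C Db Eb F Gb Ab
= Bb minor; 7th degree = Ab


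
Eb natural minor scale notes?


Solution.
Natural minor scale pattern: W-H-W-W-H-W-W (2-1-2-2-1-2-2 semitones)
Starting from Eb:
  Eb + 2 semitones → F
  F + 1 semitone → Gb
  Gb + 2 semitones → Ab
  Ab + 2 semitones → Bb
  Bb + 1 semitone → Cb
  Cb + 2 semitones → Db
  Db + 2 semitones → Eb
Scale = Eb F Gb Ab Bb Cb Db


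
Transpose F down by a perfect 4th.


perfect 4th: 4 letter names, 5 semitones
Letter: F - 3 → C
Pitch: F - 5 semitones, spelled as a C → C
= C


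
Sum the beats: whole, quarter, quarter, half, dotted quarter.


Let's work it out.
Beat values:
  whole = 4 beats
  quarter = 1 beat
  quarter = 1 beat
  half = 2 beats
  dotted quarter = 1.5 beats
Sum = 4 + 1 + 1 + 2 + 1.5
= 9.5 beats


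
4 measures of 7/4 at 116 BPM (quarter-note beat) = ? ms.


Quarter-note beat duration = 60000 / 116 ms
Beats per measure (7/4) = 7
One measure = 7 × 60000 / 116 = 420000 / 116 ms
4 measures = 4 × 420000 / 116 = 1680000 / 116
= 14482.8 ms


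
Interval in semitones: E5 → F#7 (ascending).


Reasoning:
Absolute semitone position = octave×12 + chromatic position
E5: 5×12 + 4 = 64
F#7: 7×12 + 6 = 90
Difference = 90 - 64 = 26
= 26 semitones


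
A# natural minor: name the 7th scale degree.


Natural minor scale pattern: W-H-W-W-H-W-W (2-1-2-2-1-2-2 semitones)
Starting from A#:
  A# + 2 semitones → B#
  B# + 1 semitone → C#
  C# + 2 semitones → D#
  D# + 2 semitones → E#
  E# + 1 semitone → F#
  F# + 2 semitones → G#
  G# + 2 semitones → A#
Scale: A# B# C# D# E# F# G#
Degree 7 = G#


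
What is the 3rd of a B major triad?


Solution.
Major triad = root + major 3rd (4 semitones) + perfect 5th (7 semitones)
A triad on B stacks thirds, so the chord tones use letter names B-D-F
Root: B
Major 3rd above B: D#
Perfect 5th above B: F#
The 3rd = D#


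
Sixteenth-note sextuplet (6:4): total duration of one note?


Let's work it out.
Sextuplet: 6 notes occupy the space of 4 sixteenth notes
Space = 4 × 1/4 = 1 beat
Each sextuplet note = 1 / 6 = 1/6 beats
= 1/6 beats


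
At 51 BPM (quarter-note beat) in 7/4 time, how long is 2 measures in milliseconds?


Reasoning:
Quarter-note beat duration = 60000 / 51 ms
Beats per measure (7/4) = 7
One measure = 7 × 60000 / 51 = 420000 / 51 ms
2 measures = 2 × 420000 / 51 = 840000 / 51
= 16470.6 ms


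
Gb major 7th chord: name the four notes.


Solution.
Major 7th chord = root + major 3rd + perfect 5th + major 7th
Seventh chords stack in thirds, so the letter names are G-B-D-F
Root: Gb
Major 3rd above Gb: Bb
Perfect 5th above Gb: Db
Major 7th above Gb: F
Chord = Gb Bb Db F


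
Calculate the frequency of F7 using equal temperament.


f = 440 × 2^(n/12) where n = semitones from A4
F7: 32 semitones from A4
f = 440 × 2^(32/12)
f = 2793.83 Hz


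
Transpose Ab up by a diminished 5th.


Reasoning:
diminished 5th: 5 letter names, 6 semitones
Letter: A + 4 → E
Pitch: Ab + 6 semitones, spelled as an E → Ebb
= Ebb


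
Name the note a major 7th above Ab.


A 7th spans 7 letter names, so from A we land on G
A major 7th = 11 semitones above Ab
Spell G at that pitch: G
= G


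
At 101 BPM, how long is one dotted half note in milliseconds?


Reasoning:
One quarter-note beat = 60000 / BPM = 60000 / 101 ms
Dotted half note = 3 × quarter note
Duration = 3 × 60000 / 101 = 180000 / 101
= 1782.2 ms


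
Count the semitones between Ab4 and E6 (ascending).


Solution.
Absolute semitone position = octave×12 + chromatic position
Ab4: 4×12 + 8 = 56
E6: 6×12 + 4 = 76
Difference = 76 - 56 = 20
= 20 semitones


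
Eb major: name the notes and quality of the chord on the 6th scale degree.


Eb major scale: Eb F G Ab Bb C D
Diatonic triad on degree 6 stacks scale notes 6, 1, 3: C Eb G
C→Eb = 3 semitones; C→G = 7 semitones → minor triad
= C Eb G (minor)


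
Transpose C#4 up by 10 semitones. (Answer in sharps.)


Step by step:
C#4: chromatic position 1 in octave 4 → absolute = 4×12 + 1 = 49
Transpose up 10: 49 + 10 = 59
59 = 4×12 + 11 → B in octave 4
Result = B4


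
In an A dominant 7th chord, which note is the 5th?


Working:
Dominant 7th chord = root + major 3rd + perfect 5th + minor 7th
Seventh chords stack in thirds, so the letter names are A-C-E-G
Root: A
Major 3rd above A: C#
Perfect 5th above A: E
Minor 7th above A: G
The 5th = E


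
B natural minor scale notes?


Solution.
Natural minor scale pattern: W-H-W-W-H-W-W (2-1-2-2-1-2-2 semitones)
Starting from B:
  B + 2 semitones → C#
  C# + 1 semitone → D
  D + 2 semitones → E
  E + 2 semitones → F#
  F# + 1 semitone → G
  G + 2 semitones → A
  A + 2 semitones → B
Scale = B C# D E F# G A


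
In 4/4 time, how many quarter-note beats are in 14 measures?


Step by step:
Time signature 4/4: the bottom number 4 means the quarter note gets one count
The top number 4 means 4 quarter-note beats per measure
Total = 4 × 14 measures
= 56 quarter-note beats


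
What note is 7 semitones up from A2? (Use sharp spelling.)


Solution.
A2: chromatic position 9 in octave 2 → absolute = 2×12 + 9 = 33
Transpose up 7: 33 + 7 = 40
40 = 3×12 + 4 → E in octave 3
Result = E3


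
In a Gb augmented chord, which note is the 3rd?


Let's work it out.
Augmented triad = root + major 3rd (4 semitones) + augmented 5th (8 semitones)
A triad on Gb stacks thirds, so the chord tones use letter names G-B-D
Root: Gb
Major 3rd above Gb: Bb
Augmented 5th above Gb: D
The 3rd = Bb


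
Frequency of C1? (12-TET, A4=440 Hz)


Working:
f = 440 × 2^(n/12) where n = semitones from A4
C1: -45 semitones from A4
f = 440 × 2^(-45/12)
f = 32.70 Hz


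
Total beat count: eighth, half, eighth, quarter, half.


Beat values:
  eighth = 0.5 beats
  half = 2 beats
  eighth = 0.5 beats
  quarter = 1 beat
  half = 2 beats
Sum = 0.5 + 2 + 0.5 + 1 + 2
= 6 beats


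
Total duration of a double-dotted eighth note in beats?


Solution.
Base eighth note = 1/2 beats
Dot 1 adds half the previous value: +1/4
Dot 2 adds half the previous value: +1/8
One double-dotted eighth = 1/2 + 1/4 + 1/8 = 7/8
= 7/8 beats


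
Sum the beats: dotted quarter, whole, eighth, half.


Beat values:
  dotted quarter = 1.5 beats
  whole = 4 beats
  eighth = 0.5 beats
  half = 2 beats
Sum = 1.5 + 4 + 0.5 + 2
= 8 beats


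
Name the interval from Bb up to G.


Let's work it out.
Letter names: B → G spans 6 letter names → a 6th
Semitones: Bb → G = 9 half-steps
A 6th of 9 semitones is a major 6th
= major 6th


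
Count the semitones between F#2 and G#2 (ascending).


Reasoning:
Absolute semitone position = octave×12 + chromatic position
F#2: 2×12 + 6 = 30
G#2: 2×12 + 8 = 32
Difference = 32 - 30 = 2
= 2 semitones


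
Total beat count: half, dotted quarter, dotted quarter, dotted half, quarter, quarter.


Beat values:
  half = 2 beats
  dotted quarter = 1.5 beats
  dotted quarter = 1.5 beats
  dotted half = 3 beats
  quarter = 1 beat
  quarter = 1 beat
Sum = 2 + 1.5 + 1.5 + 3 + 1 + 1
= 10 beats


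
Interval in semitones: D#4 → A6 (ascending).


Working:
Absolute semitone position = octave×12 + chromatic position
D#4: 4×12 + 3 = 51
A6: 6×12 + 9 = 81
Difference = 81 - 51 = 30
= 30 semitones


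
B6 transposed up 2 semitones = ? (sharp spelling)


Let's work it out.
B6: chromatic position 11 in octave 6 → absolute = 6×12 + 11 = 83
Transpose up 2: 83 + 2 = 85
85 = 7×12 + 1 → C# in octave 7
Result = C#7


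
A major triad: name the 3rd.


Major triad = root + major 3rd (4 semitones) + perfect 5th (7 semitones)
A triad on A stacks thirds, so the chord tones use letter names A-C-E
Root: A
Major 3rd above A: C#
Perfect 5th above A: E
The 3rd = C#


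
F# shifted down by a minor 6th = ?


Let's work it out.
minor 6th: 6 letter names, 8 semitones
Letter: F - 5 → A
Pitch: F# - 8 semitones, spelled as an A → A#
= A#


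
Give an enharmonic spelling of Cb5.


Working:
Enharmonic notes sound the same pitch but are spelled with different letter names
Cb and B name the same pitch class
Octave numbers change at C, so Cb5 = B4
= B4


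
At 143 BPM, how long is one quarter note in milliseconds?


Solution.
One quarter-note beat = 60000 / BPM = 60000 / 143 ms
Duration = 60000 / 143
= 419.6 ms


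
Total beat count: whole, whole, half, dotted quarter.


Beat values:
  whole = 4 beats
  whole = 4 beats
  half = 2 beats
  dotted quarter = 1.5 beats
Sum = 4 + 4 + 2 + 1.5
= 11.5 beats


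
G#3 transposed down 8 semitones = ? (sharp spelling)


Working:
G#3: chromatic position 8 in octave 3 → absolute = 3×12 + 8 = 44
Transpose down 8: 44 - 8 = 36
36 = 3×12 + 0 → C in octave 3
Result = C3


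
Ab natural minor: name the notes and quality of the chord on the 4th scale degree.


Solution.
Ab natural minor scale: Ab Bb Cb Db Eb Fb Gb
Diatonic triad on degree 4 stacks scale notes 4, 6, 1: Db Fb Ab
Db→Fb = 3 semitones; Db→Ab = 7 semitones → minor triad
= Db Fb Ab (minor)


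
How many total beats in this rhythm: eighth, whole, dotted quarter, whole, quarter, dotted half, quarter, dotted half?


Let's work it out.
Beat values:
  eighth = 0.5 beats
  whole = 4 beats
  dotted quarter = 1.5 beats
  whole = 4 beats
  quarter = 1 beat
  dotted half = 3 beats
  quarter = 1 beat
  dotted half = 3 beats
Sum = 0.5 + 4 + 1.5 + 4 + 1 + 3 + 1 + 3
= 18 beats


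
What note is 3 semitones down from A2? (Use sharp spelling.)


Solution.
A2: chromatic position 9 in octave 2 → absolute = 2×12 + 9 = 33
Transpose down 3: 33 - 3 = 30
30 = 2×12 + 6 → F# in octave 2
Result = F#2


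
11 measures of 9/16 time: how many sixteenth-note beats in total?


Working:
Time signature 9/16: the bottom number 16 means the sixteenth note gets one count
The top number 9 means 9 sixteenth-note beats per measure
Total = 9 × 11 measures
= 99 sixteenth-note beats


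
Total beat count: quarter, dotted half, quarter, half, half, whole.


Beat values:
  quarter = 1 beat
  dotted half = 3 beats
  quarter = 1 beat
  half = 2 beats
  half = 2 beats
  whole = 4 beats
Sum = 1 + 3 + 1 + 2 + 2 + 4
= 13 beats


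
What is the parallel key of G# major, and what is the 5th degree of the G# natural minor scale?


Parallel keys share the same tonic but differ in mode
G# major → parallel is G# minor
G# natural minor scale: G# A# B C# D# E F#
= G# minor; 5th degree = D#


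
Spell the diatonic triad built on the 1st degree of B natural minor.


Step by step:
B natural minor scale: B C# D E F# G A
Diatonic triad on degree 1 stacks scale notes 1, 3, 5: B D F#
B→D = 3 semitones; B→F# = 7 semitones → minor triad
= B D F# (minor)


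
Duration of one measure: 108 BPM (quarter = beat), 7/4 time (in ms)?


Let's work it out.
Quarter-note beat duration = 60000 / 108 ms
Beats per measure (7/4) = 7
One measure = 7 × 60000 / 108 = 420000 / 108 ms
= 3888.9 ms


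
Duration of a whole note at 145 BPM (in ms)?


One quarter-note beat = 60000 / BPM = 60000 / 145 ms
Whole note = 4 × quarter note
Duration = 4 × 60000 / 145 = 240000 / 145
= 1655.2 ms


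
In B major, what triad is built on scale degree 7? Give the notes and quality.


Let's work it out.
B major scale: B C# D# E F# G# A#
Diatonic triad on degree 7 stacks scale notes 7, 2, 4: A# C# E
A#→C# = 3 semitones; A#→E = 6 semitones → diminished triad
= A# C# E (diminished)


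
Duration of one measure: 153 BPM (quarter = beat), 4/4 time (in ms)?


Reasoning:
Quarter-note beat duration = 60000 / 153 ms
Beats per measure (4/4) = 4
One measure = 4 × 60000 / 153 = 240000 / 153 ms
= 1568.6 ms


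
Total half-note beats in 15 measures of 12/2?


Solution.
Time signature 12/2: the bottom number 2 means the half note gets one count
The top number 12 means 12 half-note beats per measure
Total = 12 × 15 measures
= 180 half-note beats


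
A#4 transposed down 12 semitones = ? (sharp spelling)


A#4: chromatic position 10 in octave 4 → absolute = 4×12 + 10 = 58
Transpose down 12: 58 - 12 = 46
46 = 3×12 + 10 → A# in octave 3
Result = A#3


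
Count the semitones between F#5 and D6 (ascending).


Absolute semitone position = octave×12 + chromatic position
F#5: 5×12 + 6 = 66
D6: 6×12 + 2 = 74
Difference = 74 - 66 = 8
= 8 semitones


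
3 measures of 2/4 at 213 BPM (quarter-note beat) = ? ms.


Quarter-note beat duration = 60000 / 213 ms
Beats per measure (2/4) = 2
One measure = 2 × 60000 / 213 = 120000 / 213 ms
3 measures = 3 × 120000 / 213 = 360000 / 213
= 1690.1 ms


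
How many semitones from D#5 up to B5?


Working:
Absolute semitone position = octave×12 + chromatic position
D#5: 5×12 + 3 = 63
B5: 5×12 + 11 = 71
Difference = 71 - 63 = 8
= 8 semitones


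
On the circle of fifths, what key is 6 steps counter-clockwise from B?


Each counter-clockwise step moves down a perfect 5th (= up a perfect 4th)
From B: B → E → A → D → G → C → F
= F


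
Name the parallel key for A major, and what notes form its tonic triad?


Parallel keys share the same tonic but differ in mode
A major → parallel is A minor
Tonic triad of A minor = A C E
= A minor; triad = A C E


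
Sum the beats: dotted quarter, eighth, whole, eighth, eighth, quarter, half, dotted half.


Solution.
Beat values:
  dotted quarter = 1.5 beats
  eighth = 0.5 beats
  whole = 4 beats
  eighth = 0.5 beats
  eighth = 0.5 beats
  quarter = 1 beat
  half = 2 beats
  dotted half = 3 beats
Sum = 1.5 + 0.5 + 4 + 0.5 + 0.5 + 1 + 2 + 3
= 13 beats


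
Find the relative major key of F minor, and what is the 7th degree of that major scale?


Reasoning:
The relative major shares the key signature and is a minor 3rd above the minor tonic
A minor 3rd above F is Ab
→ relative major of F minor is Ab major
Ab major scale: Ab Bb C Db Eb F G
= Ab major; 7th degree = G


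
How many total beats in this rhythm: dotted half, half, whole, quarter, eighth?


Reasoning:
Beat values:
  dotted half = 3 beats
  half = 2 beats
  whole = 4 beats
  quarter = 1 beat
  eighth = 0.5 beats
Sum = 3 + 2 + 4 + 1 + 0.5
= 10.5 beats


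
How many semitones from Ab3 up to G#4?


Reasoning:
Absolute semitone position = octave×12 + chromatic position
Ab3: 3×12 + 8 = 44
G#4: 4×12 + 8 = 56
Difference = 56 - 44 = 12
= 12 semitones


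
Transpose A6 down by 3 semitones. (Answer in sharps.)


Reasoning:
A6: chromatic position 9 in octave 6 → absolute = 6×12 + 9 = 81
Transpose down 3: 81 - 3 = 78
78 = 6×12 + 6 → F# in octave 6
Result = F#6


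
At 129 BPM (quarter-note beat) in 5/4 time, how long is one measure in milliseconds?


Reasoning:
Quarter-note beat duration = 60000 / 129 ms
Beats per measure (5/4) = 5
One measure = 5 × 60000 / 129 = 300000 / 129 ms
= 2325.6 ms


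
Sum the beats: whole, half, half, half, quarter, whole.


Beat values:
  whole = 4 beats
  half = 2 beats
  half = 2 beats
  half = 2 beats
  quarter = 1 beat
  whole = 4 beats
Sum = 4 + 2 + 2 + 2 + 1 + 4
= 15 beats


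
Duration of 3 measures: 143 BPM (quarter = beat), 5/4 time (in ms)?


Step by step:
Quarter-note beat duration = 60000 / 143 ms
Beats per measure (5/4) = 5
One measure = 5 × 60000 / 143 = 300000 / 143 ms
3 measures = 3 × 300000 / 143 = 900000 / 143
= 6293.7 ms


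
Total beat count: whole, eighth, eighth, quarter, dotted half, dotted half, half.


Beat values:
  whole = 4 beats
  eighth = 0.5 beats
  eighth = 0.5 beats
  quarter = 1 beat
  dotted half = 3 beats
  dotted half = 3 beats
  half = 2 beats
Sum = 4 + 0.5 + 0.5 + 1 + 3 + 3 + 2
= 14 beats


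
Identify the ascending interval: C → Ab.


Let's work it out.
Letter names: C → A spans 6 letter names → a 6th
Semitones: C → Ab = 8 half-steps
A 6th of 8 semitones is a minor 6th
= minor 6th


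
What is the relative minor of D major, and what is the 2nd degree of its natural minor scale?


The relative minor shares the major's key signature and starts on its 6th degree
6th degree = a major 6th above the tonic; a major 6th above D is B
→ relative minor of D major is B minor
B natural minor scale: B C# D E F# G A
= B minor; 2nd degree = C#


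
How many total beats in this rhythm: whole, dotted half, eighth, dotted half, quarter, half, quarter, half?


Let's work it out.
Beat values:
  whole = 4 beats
  dotted half = 3 beats
  eighth = 0.5 beats
  dotted half = 3 beats
  quarter = 1 beat
  half = 2 beats
  quarter = 1 beat
  half = 2 beats
Sum = 4 + 3 + 0.5 + 3 + 1 + 2 + 1 + 2
= 16.5 beats


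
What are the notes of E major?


Working:
Major scale pattern: W-W-H-W-W-W-H (2-2-1-2-2-2-1 semitones)
Starting from E:
  E + 2 semitones → F#
  F# + 2 semitones → G#
  G# + 1 semitone → A
  A + 2 semitones → B
  B + 2 semitones → C#
  C# + 2 semitones → D#
  D# + 1 semitone → E
Scale = E F# G# A B C# D#


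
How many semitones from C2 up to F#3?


Let's work it out.
Absolute semitone position = octave×12 + chromatic position
C2: 2×12 + 0 = 24
F#3: 3×12 + 6 = 42
Difference = 42 - 24 = 18
= 18 semitones


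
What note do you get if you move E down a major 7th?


Reasoning:
major 7th: 7 letter names, 11 semitones
Letter: E - 6 → F
Pitch: E - 11 semitones, spelled as an F → F
= F


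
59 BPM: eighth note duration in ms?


Working:
One quarter-note beat = 60000 / BPM = 60000 / 59 ms
Eighth note = 1/2 × quarter note
Duration = 1/2 × 60000 / 59 = 30000 / 59
= 508.5 ms


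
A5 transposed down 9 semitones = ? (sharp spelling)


Reasoning:
A5: chromatic position 9 in octave 5 → absolute = 5×12 + 9 = 69
Transpose down 9: 69 - 9 = 60
60 = 5×12 + 0 → C in octave 5
Result = C5


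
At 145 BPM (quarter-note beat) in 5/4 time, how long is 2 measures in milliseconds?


Step by step:
Quarter-note beat duration = 60000 / 145 ms
Beats per measure (5/4) = 5
One measure = 5 × 60000 / 145 = 300000 / 145 ms
2 measures = 2 × 300000 / 145 = 600000 / 145
= 4137.9 ms


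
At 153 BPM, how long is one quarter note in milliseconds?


Solution.
One quarter-note beat = 60000 / BPM = 60000 / 153 ms
Duration = 60000 / 153
= 392.2 ms


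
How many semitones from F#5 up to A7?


Solution.
Absolute semitone position = octave×12 + chromatic position
F#5: 5×12 + 6 = 66
A7: 7×12 + 9 = 93
Difference = 93 - 66 = 27
= 27 semitones


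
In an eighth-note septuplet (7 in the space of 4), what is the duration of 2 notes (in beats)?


Working:
Septuplet: 7 notes occupy the space of 4 eighth notes
Space = 4 × 1/2 = 2 beats
Each septuplet note = 2 / 7 = 2/7 beats
2 notes = 2 × 2/7 = 4/7
= 4/7 beats
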